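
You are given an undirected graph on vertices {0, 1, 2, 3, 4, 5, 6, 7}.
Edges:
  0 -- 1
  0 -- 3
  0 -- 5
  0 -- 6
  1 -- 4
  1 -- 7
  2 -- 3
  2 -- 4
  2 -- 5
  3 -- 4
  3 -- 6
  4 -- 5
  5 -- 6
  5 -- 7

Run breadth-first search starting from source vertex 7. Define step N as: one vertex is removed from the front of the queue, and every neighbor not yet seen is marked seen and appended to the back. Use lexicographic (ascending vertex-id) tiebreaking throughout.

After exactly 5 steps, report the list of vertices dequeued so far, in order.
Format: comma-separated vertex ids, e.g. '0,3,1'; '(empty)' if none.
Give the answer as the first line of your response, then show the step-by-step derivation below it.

7,1,5,0,4

step 1: dequeue 7; queue=[1,5]; order=7
step 2: dequeue 1; queue=[5,0,4]; order=7,1
step 3: dequeue 5; queue=[0,4,2,6]; order=7,1,5
step 4: dequeue 0; queue=[4,2,6,3]; order=7,1,5,0
step 5: dequeue 4; queue=[2,6,3]; order=7,1,5,0,4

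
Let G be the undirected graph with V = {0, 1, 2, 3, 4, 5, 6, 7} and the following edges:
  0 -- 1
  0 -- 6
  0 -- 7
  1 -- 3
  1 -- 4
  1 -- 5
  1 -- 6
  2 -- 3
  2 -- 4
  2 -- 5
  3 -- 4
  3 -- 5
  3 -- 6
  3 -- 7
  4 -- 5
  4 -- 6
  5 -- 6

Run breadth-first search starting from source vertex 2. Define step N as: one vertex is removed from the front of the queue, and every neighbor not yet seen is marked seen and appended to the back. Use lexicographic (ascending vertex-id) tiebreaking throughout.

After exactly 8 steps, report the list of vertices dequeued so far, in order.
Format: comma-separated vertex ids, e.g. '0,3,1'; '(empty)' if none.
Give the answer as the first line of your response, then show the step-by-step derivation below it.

2,3,4,5,1,6,7,0

step 1: dequeue 2; queue=[3,4,5]; order=2
step 2: dequeue 3; queue=[4,5,1,6,7]; order=2,3
step 3: dequeue 4; queue=[5,1,6,7]; order=2,3,4
step 4: dequeue 5; queue=[1,6,7]; order=2,3,4,5
step 5: dequeue 1; queue=[6,7,0]; order=2,3,4,5,1
step 6: dequeue 6; queue=[7,0]; order=2,3,4,5,1,6
step 7: dequeue 7; queue=[0]; order=2,3,4,5,1,6,7
step 8: dequeue 0; queue=[(empty)]; order=2,3,4,5,1,6,7,0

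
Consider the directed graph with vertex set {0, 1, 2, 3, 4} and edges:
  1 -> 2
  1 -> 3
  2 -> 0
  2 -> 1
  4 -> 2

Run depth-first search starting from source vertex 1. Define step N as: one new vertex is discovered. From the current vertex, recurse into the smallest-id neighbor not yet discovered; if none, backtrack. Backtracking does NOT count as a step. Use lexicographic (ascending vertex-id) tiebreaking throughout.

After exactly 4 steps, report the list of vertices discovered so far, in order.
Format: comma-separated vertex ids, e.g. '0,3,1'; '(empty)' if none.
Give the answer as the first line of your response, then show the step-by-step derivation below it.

1,2,0,3

step 1: discover 1; path=1; order=1
step 2: discover 2; path=1>2; order=1,2
step 3: discover 0; path=1>2>0; order=1,2,0
step 4: discover 3; path=1>3; order=1,2,0,3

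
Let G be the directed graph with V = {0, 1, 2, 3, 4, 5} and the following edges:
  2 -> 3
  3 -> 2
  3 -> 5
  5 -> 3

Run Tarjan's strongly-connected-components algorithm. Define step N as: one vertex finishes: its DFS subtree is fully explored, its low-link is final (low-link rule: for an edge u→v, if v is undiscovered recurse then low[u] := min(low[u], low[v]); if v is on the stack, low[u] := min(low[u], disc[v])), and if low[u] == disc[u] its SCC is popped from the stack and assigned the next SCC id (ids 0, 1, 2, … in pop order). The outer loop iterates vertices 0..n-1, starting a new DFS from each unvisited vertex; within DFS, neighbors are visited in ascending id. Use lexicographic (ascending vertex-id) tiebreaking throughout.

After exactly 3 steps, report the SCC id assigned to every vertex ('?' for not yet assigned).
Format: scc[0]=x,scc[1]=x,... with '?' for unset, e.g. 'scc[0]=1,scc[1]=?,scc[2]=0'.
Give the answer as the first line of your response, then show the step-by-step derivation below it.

scc[0]=0,scc[1]=1,scc[2]=?,scc[3]=?,scc[4]=?,scc[5]=?

step 1: low=(low[0]=0,low[1]=?,low[2]=?,low[3]=?,low[4]=?,low[5]=?); scc=(scc[0]=0,scc[1]=?,scc[2]=?,scc[3]=?,scc[4]=?,scc[5]=?)
step 2: low=(low[0]=0,low[1]=1,low[2]=?,low[3]=?,low[4]=?,low[5]=?); scc=(scc[0]=0,scc[1]=1,scc[2]=?,scc[3]=?,scc[4]=?,scc[5]=?)
step 3: low=(low[0]=0,low[1]=1,low[2]=2,low[3]=2,low[4]=?,low[5]=3); scc=(scc[0]=0,scc[1]=1,scc[2]=?,scc[3]=?,scc[4]=?,scc[5]=?)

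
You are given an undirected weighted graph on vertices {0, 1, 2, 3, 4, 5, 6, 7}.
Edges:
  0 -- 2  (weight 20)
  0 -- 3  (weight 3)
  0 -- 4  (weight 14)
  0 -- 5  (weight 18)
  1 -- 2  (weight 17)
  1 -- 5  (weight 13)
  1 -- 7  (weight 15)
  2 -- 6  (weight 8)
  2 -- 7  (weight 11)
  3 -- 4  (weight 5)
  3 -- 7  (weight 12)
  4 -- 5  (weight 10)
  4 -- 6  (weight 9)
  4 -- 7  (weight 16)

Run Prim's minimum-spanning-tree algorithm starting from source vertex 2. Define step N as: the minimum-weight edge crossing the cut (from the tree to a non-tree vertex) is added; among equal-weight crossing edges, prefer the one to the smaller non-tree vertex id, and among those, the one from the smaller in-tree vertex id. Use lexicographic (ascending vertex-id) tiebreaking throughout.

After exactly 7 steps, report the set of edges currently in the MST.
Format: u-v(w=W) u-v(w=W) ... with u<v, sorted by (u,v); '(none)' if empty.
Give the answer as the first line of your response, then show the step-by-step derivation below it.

0-3(w=3) 1-5(w=13) 2-6(w=8) 2-7(w=11) 3-4(w=5) 4-5(w=10) 4-6(w=9)

step 1: add edge 2-6 (w=8); MST = {2-6(w=8)}
step 2: add edge 4-6 (w=9); MST = {2-6(w=8) 4-6(w=9)}
step 3: add edge 3-4 (w=5); MST = {2-6(w=8) 3-4(w=5) 4-6(w=9)}
step 4: add edge 0-3 (w=3); MST = {0-3(w=3) 2-6(w=8) 3-4(w=5) 4-6(w=9)}
step 5: add edge 4-5 (w=10); MST = {0-3(w=3) 2-6(w=8) 3-4(w=5) 4-5(w=10) 4-6(w=9)}
step 6: add edge 2-7 (w=11); MST = {0-3(w=3) 2-6(w=8) 2-7(w=11) 3-4(w=5) 4-5(w=10) 4-6(w=9)}
step 7: add edge 1-5 (w=13); MST = {0-3(w=3) 1-5(w=13) 2-6(w=8) 2-7(w=11) 3-4(w=5) 4-5(w=10) 4-6(w=9)}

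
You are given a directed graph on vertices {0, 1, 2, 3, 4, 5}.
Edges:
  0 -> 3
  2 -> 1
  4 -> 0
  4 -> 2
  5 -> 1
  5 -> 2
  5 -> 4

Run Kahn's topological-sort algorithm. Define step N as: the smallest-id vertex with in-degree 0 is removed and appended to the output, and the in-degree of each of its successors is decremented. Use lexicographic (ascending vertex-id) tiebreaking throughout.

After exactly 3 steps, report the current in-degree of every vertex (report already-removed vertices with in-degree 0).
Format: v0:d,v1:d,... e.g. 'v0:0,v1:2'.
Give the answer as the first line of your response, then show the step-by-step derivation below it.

v0:0,v1:1,v2:0,v3:0,v4:0,v5:0

step 1: output 5; order=[5]; indeg=(1,1,1,1,0,0)
step 2: output 4; order=[5,4]; indeg=(0,1,0,1,0,0)
step 3: output 0; order=[5,4,0]; indeg=(0,1,0,0,0,0)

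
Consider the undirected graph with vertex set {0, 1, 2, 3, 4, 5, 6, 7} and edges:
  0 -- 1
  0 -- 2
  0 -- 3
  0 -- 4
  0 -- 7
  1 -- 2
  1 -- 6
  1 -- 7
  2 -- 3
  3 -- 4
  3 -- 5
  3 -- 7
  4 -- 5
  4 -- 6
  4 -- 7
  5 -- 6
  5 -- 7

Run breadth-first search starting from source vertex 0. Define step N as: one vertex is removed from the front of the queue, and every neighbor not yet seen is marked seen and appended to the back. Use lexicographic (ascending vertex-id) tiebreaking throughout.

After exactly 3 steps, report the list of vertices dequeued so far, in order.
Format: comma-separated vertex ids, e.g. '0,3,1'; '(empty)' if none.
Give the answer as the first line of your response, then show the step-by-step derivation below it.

0,1,2

step 1: dequeue 0; queue=[1,2,3,4,7]; order=0
step 2: dequeue 1; queue=[2,3,4,7,6]; order=0,1
step 3: dequeue 2; queue=[3,4,7,6]; order=0,1,2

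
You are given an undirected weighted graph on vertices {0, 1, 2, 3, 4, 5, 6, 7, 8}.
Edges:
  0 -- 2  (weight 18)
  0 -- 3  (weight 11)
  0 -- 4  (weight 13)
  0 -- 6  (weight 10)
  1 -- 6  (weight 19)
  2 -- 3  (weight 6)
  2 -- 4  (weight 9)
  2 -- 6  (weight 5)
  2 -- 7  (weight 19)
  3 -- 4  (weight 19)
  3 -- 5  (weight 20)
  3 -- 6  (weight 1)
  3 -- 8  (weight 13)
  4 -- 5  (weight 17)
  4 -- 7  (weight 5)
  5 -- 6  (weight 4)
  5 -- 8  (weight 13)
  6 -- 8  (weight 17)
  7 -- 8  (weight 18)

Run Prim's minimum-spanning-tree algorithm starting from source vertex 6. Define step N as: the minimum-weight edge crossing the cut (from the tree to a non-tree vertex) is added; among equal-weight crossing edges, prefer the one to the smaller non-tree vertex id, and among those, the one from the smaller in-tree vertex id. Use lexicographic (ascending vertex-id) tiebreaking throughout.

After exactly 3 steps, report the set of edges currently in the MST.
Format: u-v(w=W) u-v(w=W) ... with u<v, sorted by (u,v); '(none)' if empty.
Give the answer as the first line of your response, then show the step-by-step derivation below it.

2-6(w=5) 3-6(w=1) 5-6(w=4)

step 1: add edge 3-6 (w=1); MST = {3-6(w=1)}
step 2: add edge 5-6 (w=4); MST = {3-6(w=1) 5-6(w=4)}
step 3: add edge 2-6 (w=5); MST = {2-6(w=5) 3-6(w=1) 5-6(w=4)}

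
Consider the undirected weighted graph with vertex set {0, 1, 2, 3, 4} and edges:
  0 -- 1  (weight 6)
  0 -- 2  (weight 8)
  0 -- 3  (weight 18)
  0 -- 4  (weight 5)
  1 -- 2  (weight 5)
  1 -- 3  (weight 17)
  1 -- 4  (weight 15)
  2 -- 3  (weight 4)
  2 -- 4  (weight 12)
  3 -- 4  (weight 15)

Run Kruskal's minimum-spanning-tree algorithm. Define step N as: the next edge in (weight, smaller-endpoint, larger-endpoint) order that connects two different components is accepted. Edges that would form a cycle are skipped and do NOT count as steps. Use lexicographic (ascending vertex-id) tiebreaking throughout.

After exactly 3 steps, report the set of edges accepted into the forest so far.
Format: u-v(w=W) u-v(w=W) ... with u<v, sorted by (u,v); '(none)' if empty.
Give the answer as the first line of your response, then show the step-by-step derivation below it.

0-4(w=5) 1-2(w=5) 2-3(w=4)

step 1: add edge 2-3 (w=4); MST = {2-3(w=4)}
step 2: add edge 0-4 (w=5); MST = {0-4(w=5) 2-3(w=4)}
step 3: add edge 1-2 (w=5); MST = {0-4(w=5) 1-2(w=5) 2-3(w=4)}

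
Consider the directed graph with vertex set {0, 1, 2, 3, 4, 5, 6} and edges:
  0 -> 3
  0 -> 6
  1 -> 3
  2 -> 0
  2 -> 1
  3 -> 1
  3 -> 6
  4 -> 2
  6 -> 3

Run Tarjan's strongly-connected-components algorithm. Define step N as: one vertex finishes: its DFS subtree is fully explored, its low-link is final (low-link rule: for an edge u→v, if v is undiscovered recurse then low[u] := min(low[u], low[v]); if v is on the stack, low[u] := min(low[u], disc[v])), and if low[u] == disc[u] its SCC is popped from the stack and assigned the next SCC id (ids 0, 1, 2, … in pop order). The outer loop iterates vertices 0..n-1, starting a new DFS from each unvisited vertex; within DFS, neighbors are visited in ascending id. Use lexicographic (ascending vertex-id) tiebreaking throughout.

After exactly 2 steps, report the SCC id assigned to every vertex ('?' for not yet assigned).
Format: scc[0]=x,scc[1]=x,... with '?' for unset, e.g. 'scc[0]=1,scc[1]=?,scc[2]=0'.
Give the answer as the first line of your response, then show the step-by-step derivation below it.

scc[0]=?,scc[1]=?,scc[2]=?,scc[3]=?,scc[4]=?,scc[5]=?,scc[6]=?

step 1: low=(low[0]=0,low[1]=1,low[2]=?,low[3]=1,low[4]=?,low[5]=?,low[6]=?); scc=(scc[0]=?,scc[1]=?,scc[2]=?,scc[3]=?,scc[4]=?,scc[5]=?,scc[6]=?)
step 2: low=(low[0]=0,low[1]=1,low[2]=?,low[3]=1,low[4]=?,low[5]=?,low[6]=1); scc=(scc[0]=?,scc[1]=?,scc[2]=?,scc[3]=?,scc[4]=?,scc[5]=?,scc[6]=?)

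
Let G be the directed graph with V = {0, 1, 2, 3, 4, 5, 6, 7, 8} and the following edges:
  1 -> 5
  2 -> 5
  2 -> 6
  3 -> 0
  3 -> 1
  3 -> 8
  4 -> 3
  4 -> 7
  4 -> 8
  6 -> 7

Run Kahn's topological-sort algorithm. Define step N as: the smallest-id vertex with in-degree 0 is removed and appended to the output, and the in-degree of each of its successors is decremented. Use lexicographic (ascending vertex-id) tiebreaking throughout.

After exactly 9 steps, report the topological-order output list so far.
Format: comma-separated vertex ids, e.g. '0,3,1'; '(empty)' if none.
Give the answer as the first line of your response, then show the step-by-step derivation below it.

2,4,3,0,1,5,6,7,8

step 1: output 2; order=[2]; indeg=(1,1,0,1,0,1,0,2,2)
step 2: output 4; order=[2,4]; indeg=(1,1,0,0,0,1,0,1,1)
step 3: output 3; order=[2,4,3]; indeg=(0,0,0,0,0,1,0,1,0)
step 4: output 0; order=[2,4,3,0]; indeg=(0,0,0,0,0,1,0,1,0)
step 5: output 1; order=[2,4,3,0,1]; indeg=(0,0,0,0,0,0,0,1,0)
step 6: output 5; order=[2,4,3,0,1,5]; indeg=(0,0,0,0,0,0,0,1,0)
step 7: output 6; order=[2,4,3,0,1,5,6]; indeg=(0,0,0,0,0,0,0,0,0)
step 8: output 7; order=[2,4,3,0,1,5,6,7]; indeg=(0,0,0,0,0,0,0,0,0)
step 9: output 8; order=[2,4,3,0,1,5,6,7,8]; indeg=(0,0,0,0,0,0,0,0,0)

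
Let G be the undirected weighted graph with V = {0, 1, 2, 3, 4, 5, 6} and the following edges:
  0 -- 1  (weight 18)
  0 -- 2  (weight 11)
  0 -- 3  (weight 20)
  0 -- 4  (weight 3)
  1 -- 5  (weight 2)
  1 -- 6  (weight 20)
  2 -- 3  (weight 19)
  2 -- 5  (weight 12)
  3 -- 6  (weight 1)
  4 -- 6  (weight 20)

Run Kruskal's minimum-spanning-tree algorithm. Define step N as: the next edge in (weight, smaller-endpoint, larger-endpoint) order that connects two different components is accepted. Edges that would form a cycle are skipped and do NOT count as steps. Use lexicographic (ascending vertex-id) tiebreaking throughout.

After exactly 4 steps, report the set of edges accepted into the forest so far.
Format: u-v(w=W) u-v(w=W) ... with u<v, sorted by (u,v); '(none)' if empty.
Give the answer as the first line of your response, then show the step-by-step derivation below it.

0-2(w=11) 0-4(w=3) 1-5(w=2) 3-6(w=1)

step 1: add edge 3-6 (w=1); MST = {3-6(w=1)}
step 2: add edge 1-5 (w=2); MST = {1-5(w=2) 3-6(w=1)}
step 3: add edge 0-4 (w=3); MST = {0-4(w=3) 1-5(w=2) 3-6(w=1)}
step 4: add edge 0-2 (w=11); MST = {0-2(w=11) 0-4(w=3) 1-5(w=2) 3-6(w=1)}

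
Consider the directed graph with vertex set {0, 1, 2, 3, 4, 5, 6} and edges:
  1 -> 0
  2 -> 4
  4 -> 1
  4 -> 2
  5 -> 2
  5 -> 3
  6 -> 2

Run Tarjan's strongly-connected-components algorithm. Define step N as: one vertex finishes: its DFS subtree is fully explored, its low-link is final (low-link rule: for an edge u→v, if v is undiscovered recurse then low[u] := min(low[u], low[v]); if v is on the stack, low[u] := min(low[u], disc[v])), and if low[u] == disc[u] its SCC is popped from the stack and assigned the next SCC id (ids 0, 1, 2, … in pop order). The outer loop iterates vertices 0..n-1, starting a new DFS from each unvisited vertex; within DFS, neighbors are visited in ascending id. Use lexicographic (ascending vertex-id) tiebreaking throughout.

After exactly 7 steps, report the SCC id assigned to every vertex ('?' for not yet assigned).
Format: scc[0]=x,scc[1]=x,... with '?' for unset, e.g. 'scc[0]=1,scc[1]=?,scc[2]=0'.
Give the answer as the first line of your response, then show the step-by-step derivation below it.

scc[0]=0,scc[1]=1,scc[2]=2,scc[3]=3,scc[4]=2,scc[5]=4,scc[6]=5

step 1: low=(low[0]=0,low[1]=?,low[2]=?,low[3]=?,low[4]=?,low[5]=?,low[6]=?); scc=(scc[0]=0,scc[1]=?,scc[2]=?,scc[3]=?,scc[4]=?,scc[5]=?,scc[6]=?)
step 2: low=(low[0]=0,low[1]=1,low[2]=?,low[3]=?,low[4]=?,low[5]=?,low[6]=?); scc=(scc[0]=0,scc[1]=1,scc[2]=?,scc[3]=?,scc[4]=?,scc[5]=?,scc[6]=?)
step 3: low=(low[0]=0,low[1]=1,low[2]=2,low[3]=?,low[4]=2,low[5]=?,low[6]=?); scc=(scc[0]=0,scc[1]=1,scc[2]=?,scc[3]=?,scc[4]=?,scc[5]=?,scc[6]=?)
step 4: low=(low[0]=0,low[1]=1,low[2]=2,low[3]=?,low[4]=2,low[5]=?,low[6]=?); scc=(scc[0]=0,scc[1]=1,scc[2]=2,scc[3]=?,scc[4]=2,scc[5]=?,scc[6]=?)
step 5: low=(low[0]=0,low[1]=1,low[2]=2,low[3]=4,low[4]=2,low[5]=?,low[6]=?); scc=(scc[0]=0,scc[1]=1,scc[2]=2,scc[3]=3,scc[4]=2,scc[5]=?,scc[6]=?)
step 6: low=(low[0]=0,low[1]=1,low[2]=2,low[3]=4,low[4]=2,low[5]=5,low[6]=?); scc=(scc[0]=0,scc[1]=1,scc[2]=2,scc[3]=3,scc[4]=2,scc[5]=4,scc[6]=?)
step 7: low=(low[0]=0,low[1]=1,low[2]=2,low[3]=4,low[4]=2,low[5]=5,low[6]=6); scc=(scc[0]=0,scc[1]=1,scc[2]=2,scc[3]=3,scc[4]=2,scc[5]=4,scc[6]=5)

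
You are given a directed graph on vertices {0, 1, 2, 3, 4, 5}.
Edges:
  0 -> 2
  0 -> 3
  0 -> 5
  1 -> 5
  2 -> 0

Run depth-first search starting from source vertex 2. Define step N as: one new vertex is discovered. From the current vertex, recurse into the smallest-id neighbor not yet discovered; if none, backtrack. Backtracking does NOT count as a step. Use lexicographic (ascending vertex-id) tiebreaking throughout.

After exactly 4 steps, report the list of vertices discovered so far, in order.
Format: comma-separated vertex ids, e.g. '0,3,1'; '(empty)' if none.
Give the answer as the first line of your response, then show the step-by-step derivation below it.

2,0,3,5

step 1: discover 2; path=2; order=2
step 2: discover 0; path=2>0; order=2,0
step 3: discover 3; path=2>0>3; order=2,0,3
step 4: discover 5; path=2>0>5; order=2,0,3,5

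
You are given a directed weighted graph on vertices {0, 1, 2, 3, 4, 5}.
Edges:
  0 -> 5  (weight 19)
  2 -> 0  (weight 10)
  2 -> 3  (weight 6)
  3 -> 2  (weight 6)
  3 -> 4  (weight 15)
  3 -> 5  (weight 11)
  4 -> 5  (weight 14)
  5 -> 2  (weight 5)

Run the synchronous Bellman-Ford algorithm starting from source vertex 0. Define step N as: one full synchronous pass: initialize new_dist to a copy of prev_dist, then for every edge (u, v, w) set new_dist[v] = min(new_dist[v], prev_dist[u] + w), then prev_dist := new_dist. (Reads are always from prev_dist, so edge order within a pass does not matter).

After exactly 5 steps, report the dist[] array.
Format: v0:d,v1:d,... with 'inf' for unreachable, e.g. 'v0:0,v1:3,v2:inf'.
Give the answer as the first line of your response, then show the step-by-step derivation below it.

v0:0,v1:inf,v2:24,v3:30,v4:45,v5:19

step 1: dist = v0:0,v1:inf,v2:inf,v3:inf,v4:inf,v5:19
step 2: dist = v0:0,v1:inf,v2:24,v3:inf,v4:inf,v5:19
step 3: dist = v0:0,v1:inf,v2:24,v3:30,v4:inf,v5:19
step 4: dist = v0:0,v1:inf,v2:24,v3:30,v4:45,v5:19
step 5: dist = v0:0,v1:inf,v2:24,v3:30,v4:45,v5:19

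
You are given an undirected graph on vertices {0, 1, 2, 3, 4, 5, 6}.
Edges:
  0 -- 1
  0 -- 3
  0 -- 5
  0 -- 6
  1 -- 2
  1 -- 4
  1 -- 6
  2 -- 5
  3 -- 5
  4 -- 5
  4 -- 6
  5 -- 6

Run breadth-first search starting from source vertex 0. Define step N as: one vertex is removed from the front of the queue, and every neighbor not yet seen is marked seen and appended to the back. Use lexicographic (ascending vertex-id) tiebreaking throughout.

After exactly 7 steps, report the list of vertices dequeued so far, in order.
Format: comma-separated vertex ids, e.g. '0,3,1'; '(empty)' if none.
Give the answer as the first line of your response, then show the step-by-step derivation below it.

0,1,3,5,6,2,4

step 1: dequeue 0; queue=[1,3,5,6]; order=0
step 2: dequeue 1; queue=[3,5,6,2,4]; order=0,1
step 3: dequeue 3; queue=[5,6,2,4]; order=0,1,3
step 4: dequeue 5; queue=[6,2,4]; order=0,1,3,5
step 5: dequeue 6; queue=[2,4]; order=0,1,3,5,6
step 6: dequeue 2; queue=[4]; order=0,1,3,5,6,2
step 7: dequeue 4; queue=[(empty)]; order=0,1,3,5,6,2,4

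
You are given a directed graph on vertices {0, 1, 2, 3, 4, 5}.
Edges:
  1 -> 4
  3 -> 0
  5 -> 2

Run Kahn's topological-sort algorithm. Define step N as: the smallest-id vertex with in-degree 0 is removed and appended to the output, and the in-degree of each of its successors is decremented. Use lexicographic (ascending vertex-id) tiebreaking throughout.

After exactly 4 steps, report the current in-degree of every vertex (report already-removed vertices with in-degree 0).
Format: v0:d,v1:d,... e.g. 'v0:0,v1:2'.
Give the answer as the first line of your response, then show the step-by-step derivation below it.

v0:0,v1:0,v2:1,v3:0,v4:0,v5:0

step 1: output 1; order=[1]; indeg=(1,0,1,0,0,0)
step 2: output 3; order=[1,3]; indeg=(0,0,1,0,0,0)
step 3: output 0; order=[1,3,0]; indeg=(0,0,1,0,0,0)
step 4: output 4; order=[1,3,0,4]; indeg=(0,0,1,0,0,0)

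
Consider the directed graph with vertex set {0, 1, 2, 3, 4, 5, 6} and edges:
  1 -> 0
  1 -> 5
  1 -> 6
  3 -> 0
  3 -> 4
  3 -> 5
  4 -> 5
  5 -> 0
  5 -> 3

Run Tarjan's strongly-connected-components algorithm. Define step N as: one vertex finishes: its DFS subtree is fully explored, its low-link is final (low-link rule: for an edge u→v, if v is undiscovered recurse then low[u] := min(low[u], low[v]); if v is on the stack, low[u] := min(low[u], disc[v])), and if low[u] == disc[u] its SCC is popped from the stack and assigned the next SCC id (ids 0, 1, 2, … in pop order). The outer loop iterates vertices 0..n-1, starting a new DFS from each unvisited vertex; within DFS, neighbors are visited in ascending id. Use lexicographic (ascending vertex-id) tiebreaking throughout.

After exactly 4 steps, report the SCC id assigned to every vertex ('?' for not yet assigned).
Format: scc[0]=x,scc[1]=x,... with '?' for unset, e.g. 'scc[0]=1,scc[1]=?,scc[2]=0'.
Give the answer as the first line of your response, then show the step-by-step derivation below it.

scc[0]=0,scc[1]=?,scc[2]=?,scc[3]=1,scc[4]=1,scc[5]=1,scc[6]=?

step 1: low=(low[0]=0,low[1]=?,low[2]=?,low[3]=?,low[4]=?,low[5]=?,low[6]=?); scc=(scc[0]=0,scc[1]=?,scc[2]=?,scc[3]=?,scc[4]=?,scc[5]=?,scc[6]=?)
step 2: low=(low[0]=0,low[1]=1,low[2]=?,low[3]=3,low[4]=2,low[5]=2,low[6]=?); scc=(scc[0]=0,scc[1]=?,scc[2]=?,scc[3]=?,scc[4]=?,scc[5]=?,scc[6]=?)
step 3: low=(low[0]=0,low[1]=1,low[2]=?,low[3]=2,low[4]=2,low[5]=2,low[6]=?); scc=(scc[0]=0,scc[1]=?,scc[2]=?,scc[3]=?,scc[4]=?,scc[5]=?,scc[6]=?)
step 4: low=(low[0]=0,low[1]=1,low[2]=?,low[3]=2,low[4]=2,low[5]=2,low[6]=?); scc=(scc[0]=0,scc[1]=?,scc[2]=?,scc[3]=1,scc[4]=1,scc[5]=1,scc[6]=?)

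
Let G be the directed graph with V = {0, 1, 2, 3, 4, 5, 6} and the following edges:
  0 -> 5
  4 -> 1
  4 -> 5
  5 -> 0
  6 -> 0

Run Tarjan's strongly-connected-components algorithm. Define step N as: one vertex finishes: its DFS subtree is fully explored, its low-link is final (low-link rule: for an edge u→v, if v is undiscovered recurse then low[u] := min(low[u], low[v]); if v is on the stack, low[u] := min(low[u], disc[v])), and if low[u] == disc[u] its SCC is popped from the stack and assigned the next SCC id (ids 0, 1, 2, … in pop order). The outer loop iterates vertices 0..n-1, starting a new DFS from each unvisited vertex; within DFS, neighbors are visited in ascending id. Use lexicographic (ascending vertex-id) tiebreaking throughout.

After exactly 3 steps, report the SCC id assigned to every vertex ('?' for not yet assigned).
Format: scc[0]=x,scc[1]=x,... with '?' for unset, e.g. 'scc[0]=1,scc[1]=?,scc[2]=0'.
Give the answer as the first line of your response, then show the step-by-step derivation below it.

scc[0]=0,scc[1]=1,scc[2]=?,scc[3]=?,scc[4]=?,scc[5]=0,scc[6]=?

step 1: low=(low[0]=0,low[1]=?,low[2]=?,low[3]=?,low[4]=?,low[5]=0,low[6]=?); scc=(scc[0]=?,scc[1]=?,scc[2]=?,scc[3]=?,scc[4]=?,scc[5]=?,scc[6]=?)
step 2: low=(low[0]=0,low[1]=?,low[2]=?,low[3]=?,low[4]=?,low[5]=0,low[6]=?); scc=(scc[0]=0,scc[1]=?,scc[2]=?,scc[3]=?,scc[4]=?,scc[5]=0,scc[6]=?)
step 3: low=(low[0]=0,low[1]=2,low[2]=?,low[3]=?,low[4]=?,low[5]=0,low[6]=?); scc=(scc[0]=0,scc[1]=1,scc[2]=?,scc[3]=?,scc[4]=?,scc[5]=0,scc[6]=?)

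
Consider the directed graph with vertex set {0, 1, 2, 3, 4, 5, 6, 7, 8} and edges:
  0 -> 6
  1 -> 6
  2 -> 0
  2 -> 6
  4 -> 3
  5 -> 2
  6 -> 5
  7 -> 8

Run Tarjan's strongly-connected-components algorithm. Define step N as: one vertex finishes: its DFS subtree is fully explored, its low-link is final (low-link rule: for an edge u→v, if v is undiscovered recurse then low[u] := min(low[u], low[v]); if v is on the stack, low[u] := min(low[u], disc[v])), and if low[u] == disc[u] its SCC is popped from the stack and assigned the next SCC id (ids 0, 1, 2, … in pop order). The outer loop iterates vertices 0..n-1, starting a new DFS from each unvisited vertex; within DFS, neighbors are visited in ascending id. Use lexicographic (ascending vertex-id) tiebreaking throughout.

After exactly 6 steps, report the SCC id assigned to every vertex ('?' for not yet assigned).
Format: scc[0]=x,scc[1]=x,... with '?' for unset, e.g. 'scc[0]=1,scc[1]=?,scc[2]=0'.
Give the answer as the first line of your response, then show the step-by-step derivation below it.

scc[0]=0,scc[1]=1,scc[2]=0,scc[3]=2,scc[4]=?,scc[5]=0,scc[6]=0,scc[7]=?,scc[8]=?

step 1: low=(low[0]=0,low[1]=?,low[2]=0,low[3]=?,low[4]=?,low[5]=2,low[6]=1,low[7]=?,low[8]=?); scc=(scc[0]=?,scc[1]=?,scc[2]=?,scc[3]=?,scc[4]=?,scc[5]=?,scc[6]=?,scc[7]=?,scc[8]=?)
step 2: low=(low[0]=0,low[1]=?,low[2]=0,low[3]=?,low[4]=?,low[5]=0,low[6]=1,low[7]=?,low[8]=?); scc=(scc[0]=?,scc[1]=?,scc[2]=?,scc[3]=?,scc[4]=?,scc[5]=?,scc[6]=?,scc[7]=?,scc[8]=?)
step 3: low=(low[0]=0,low[1]=?,low[2]=0,low[3]=?,low[4]=?,low[5]=0,low[6]=0,low[7]=?,low[8]=?); scc=(scc[0]=?,scc[1]=?,scc[2]=?,scc[3]=?,scc[4]=?,scc[5]=?,scc[6]=?,scc[7]=?,scc[8]=?)
step 4: low=(low[0]=0,low[1]=?,low[2]=0,low[3]=?,low[4]=?,low[5]=0,low[6]=0,low[7]=?,low[8]=?); scc=(scc[0]=0,scc[1]=?,scc[2]=0,scc[3]=?,scc[4]=?,scc[5]=0,scc[6]=0,scc[7]=?,scc[8]=?)
step 5: low=(low[0]=0,low[1]=4,low[2]=0,low[3]=?,low[4]=?,low[5]=0,low[6]=0,low[7]=?,low[8]=?); scc=(scc[0]=0,scc[1]=1,scc[2]=0,scc[3]=?,scc[4]=?,scc[5]=0,scc[6]=0,scc[7]=?,scc[8]=?)
step 6: low=(low[0]=0,low[1]=4,low[2]=0,low[3]=5,low[4]=?,low[5]=0,low[6]=0,low[7]=?,low[8]=?); scc=(scc[0]=0,scc[1]=1,scc[2]=0,scc[3]=2,scc[4]=?,scc[5]=0,scc[6]=0,scc[7]=?,scc[8]=?)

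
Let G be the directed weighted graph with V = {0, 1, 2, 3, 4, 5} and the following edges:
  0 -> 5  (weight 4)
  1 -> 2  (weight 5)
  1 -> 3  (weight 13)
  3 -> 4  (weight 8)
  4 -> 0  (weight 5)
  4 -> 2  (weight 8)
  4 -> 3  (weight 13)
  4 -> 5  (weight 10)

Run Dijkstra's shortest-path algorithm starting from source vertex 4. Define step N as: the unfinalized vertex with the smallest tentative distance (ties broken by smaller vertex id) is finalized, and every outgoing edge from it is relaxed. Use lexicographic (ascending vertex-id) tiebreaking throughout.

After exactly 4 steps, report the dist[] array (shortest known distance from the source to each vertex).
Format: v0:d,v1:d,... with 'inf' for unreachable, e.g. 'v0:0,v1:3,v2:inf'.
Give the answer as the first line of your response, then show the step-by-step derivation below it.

v0:5,v1:inf,v2:8,v3:13,v4:0,v5:9

step 1: dist = v0:5,v1:inf,v2:8,v3:13,v4:0,v5:10
step 2: dist = v0:5,v1:inf,v2:8,v3:13,v4:0,v5:9
step 3: dist = v0:5,v1:inf,v2:8,v3:13,v4:0,v5:9
step 4: dist = v0:5,v1:inf,v2:8,v3:13,v4:0,v5:9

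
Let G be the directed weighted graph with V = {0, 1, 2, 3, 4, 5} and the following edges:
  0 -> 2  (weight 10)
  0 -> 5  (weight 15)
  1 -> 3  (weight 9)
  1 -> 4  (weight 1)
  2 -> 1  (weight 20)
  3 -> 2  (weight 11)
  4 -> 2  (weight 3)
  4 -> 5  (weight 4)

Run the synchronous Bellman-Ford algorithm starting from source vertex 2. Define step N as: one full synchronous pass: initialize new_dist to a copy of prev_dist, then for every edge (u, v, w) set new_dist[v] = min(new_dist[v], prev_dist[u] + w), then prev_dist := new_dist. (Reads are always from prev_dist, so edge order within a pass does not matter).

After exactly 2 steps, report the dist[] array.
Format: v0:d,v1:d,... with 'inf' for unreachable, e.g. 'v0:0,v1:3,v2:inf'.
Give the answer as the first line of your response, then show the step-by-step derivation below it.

v0:inf,v1:20,v2:0,v3:29,v4:21,v5:inf

step 1: dist = v0:inf,v1:20,v2:0,v3:inf,v4:inf,v5:inf
step 2: dist = v0:inf,v1:20,v2:0,v3:29,v4:21,v5:inf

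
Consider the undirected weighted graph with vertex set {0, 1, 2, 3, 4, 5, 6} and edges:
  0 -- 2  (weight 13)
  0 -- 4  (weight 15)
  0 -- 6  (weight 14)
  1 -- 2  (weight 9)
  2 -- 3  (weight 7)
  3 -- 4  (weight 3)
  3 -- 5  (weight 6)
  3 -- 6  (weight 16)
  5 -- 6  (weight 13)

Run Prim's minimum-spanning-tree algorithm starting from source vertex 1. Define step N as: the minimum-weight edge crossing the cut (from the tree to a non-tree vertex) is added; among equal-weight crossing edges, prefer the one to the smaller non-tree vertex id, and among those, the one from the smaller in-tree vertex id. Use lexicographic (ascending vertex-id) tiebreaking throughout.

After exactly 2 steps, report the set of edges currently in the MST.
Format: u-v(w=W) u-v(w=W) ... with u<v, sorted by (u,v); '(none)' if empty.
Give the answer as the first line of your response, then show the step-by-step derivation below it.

1-2(w=9) 2-3(w=7)

step 1: add edge 1-2 (w=9); MST = {1-2(w=9)}
step 2: add edge 2-3 (w=7); MST = {1-2(w=9) 2-3(w=7)}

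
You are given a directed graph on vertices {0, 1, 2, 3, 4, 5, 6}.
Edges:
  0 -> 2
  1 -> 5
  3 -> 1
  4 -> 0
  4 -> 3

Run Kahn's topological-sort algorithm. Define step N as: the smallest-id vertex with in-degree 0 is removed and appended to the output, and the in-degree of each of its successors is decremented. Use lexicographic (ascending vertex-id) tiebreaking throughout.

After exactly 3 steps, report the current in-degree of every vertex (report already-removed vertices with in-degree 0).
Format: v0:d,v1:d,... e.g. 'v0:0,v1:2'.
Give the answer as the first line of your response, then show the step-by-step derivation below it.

v0:0,v1:1,v2:0,v3:0,v4:0,v5:1,v6:0

step 1: output 4; order=[4]; indeg=(0,1,1,0,0,1,0)
step 2: output 0; order=[4,0]; indeg=(0,1,0,0,0,1,0)
step 3: output 2; order=[4,0,2]; indeg=(0,1,0,0,0,1,0)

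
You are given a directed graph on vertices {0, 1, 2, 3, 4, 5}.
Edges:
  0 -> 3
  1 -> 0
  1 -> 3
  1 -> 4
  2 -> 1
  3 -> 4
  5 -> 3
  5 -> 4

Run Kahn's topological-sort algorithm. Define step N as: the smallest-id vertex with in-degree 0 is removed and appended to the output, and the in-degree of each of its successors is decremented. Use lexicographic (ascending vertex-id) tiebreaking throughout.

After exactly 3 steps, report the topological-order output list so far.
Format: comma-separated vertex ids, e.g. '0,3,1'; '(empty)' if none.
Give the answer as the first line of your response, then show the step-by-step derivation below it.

2,1,0

step 1: output 2; order=[2]; indeg=(1,0,0,3,3,0)
step 2: output 1; order=[2,1]; indeg=(0,0,0,2,2,0)
step 3: output 0; order=[2,1,0]; indeg=(0,0,0,1,2,0)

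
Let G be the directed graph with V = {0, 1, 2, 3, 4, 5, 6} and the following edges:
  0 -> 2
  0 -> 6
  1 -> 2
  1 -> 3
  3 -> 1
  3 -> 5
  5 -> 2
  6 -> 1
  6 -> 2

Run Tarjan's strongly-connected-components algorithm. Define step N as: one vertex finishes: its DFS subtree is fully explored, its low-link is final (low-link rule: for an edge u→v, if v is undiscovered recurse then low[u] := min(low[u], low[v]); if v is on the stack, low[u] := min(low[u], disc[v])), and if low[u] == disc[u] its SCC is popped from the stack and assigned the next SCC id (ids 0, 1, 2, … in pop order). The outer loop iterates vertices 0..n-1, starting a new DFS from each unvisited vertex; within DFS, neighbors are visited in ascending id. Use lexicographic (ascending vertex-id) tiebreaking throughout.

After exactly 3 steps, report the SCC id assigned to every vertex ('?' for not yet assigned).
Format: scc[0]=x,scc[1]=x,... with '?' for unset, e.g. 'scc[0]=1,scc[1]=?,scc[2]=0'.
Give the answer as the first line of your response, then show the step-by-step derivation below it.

scc[0]=?,scc[1]=?,scc[2]=0,scc[3]=?,scc[4]=?,scc[5]=1,scc[6]=?

step 1: low=(low[0]=0,low[1]=?,low[2]=1,low[3]=?,low[4]=?,low[5]=?,low[6]=?); scc=(scc[0]=?,scc[1]=?,scc[2]=0,scc[3]=?,scc[4]=?,scc[5]=?,scc[6]=?)
step 2: low=(low[0]=0,low[1]=3,low[2]=1,low[3]=3,low[4]=?,low[5]=5,low[6]=2); scc=(scc[0]=?,scc[1]=?,scc[2]=0,scc[3]=?,scc[4]=?,scc[5]=1,scc[6]=?)
step 3: low=(low[0]=0,low[1]=3,low[2]=1,low[3]=3,low[4]=?,low[5]=5,low[6]=2); scc=(scc[0]=?,scc[1]=?,scc[2]=0,scc[3]=?,scc[4]=?,scc[5]=1,scc[6]=?)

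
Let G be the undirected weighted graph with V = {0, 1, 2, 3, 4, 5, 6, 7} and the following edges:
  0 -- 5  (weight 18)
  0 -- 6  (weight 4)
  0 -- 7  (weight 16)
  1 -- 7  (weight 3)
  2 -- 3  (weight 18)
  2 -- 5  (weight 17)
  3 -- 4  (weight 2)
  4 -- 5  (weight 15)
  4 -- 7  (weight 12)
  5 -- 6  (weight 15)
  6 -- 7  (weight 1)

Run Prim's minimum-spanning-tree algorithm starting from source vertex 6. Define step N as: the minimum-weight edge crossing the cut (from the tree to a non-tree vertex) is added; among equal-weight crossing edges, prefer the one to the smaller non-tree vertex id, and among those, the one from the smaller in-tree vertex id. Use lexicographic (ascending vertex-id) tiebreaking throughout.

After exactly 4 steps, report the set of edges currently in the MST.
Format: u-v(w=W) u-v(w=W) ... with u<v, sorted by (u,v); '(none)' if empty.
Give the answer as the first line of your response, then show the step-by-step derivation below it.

0-6(w=4) 1-7(w=3) 4-7(w=12) 6-7(w=1)

step 1: add edge 6-7 (w=1); MST = {6-7(w=1)}
step 2: add edge 1-7 (w=3); MST = {1-7(w=3) 6-7(w=1)}
step 3: add edge 0-6 (w=4); MST = {0-6(w=4) 1-7(w=3) 6-7(w=1)}
step 4: add edge 4-7 (w=12); MST = {0-6(w=4) 1-7(w=3) 4-7(w=12) 6-7(w=1)}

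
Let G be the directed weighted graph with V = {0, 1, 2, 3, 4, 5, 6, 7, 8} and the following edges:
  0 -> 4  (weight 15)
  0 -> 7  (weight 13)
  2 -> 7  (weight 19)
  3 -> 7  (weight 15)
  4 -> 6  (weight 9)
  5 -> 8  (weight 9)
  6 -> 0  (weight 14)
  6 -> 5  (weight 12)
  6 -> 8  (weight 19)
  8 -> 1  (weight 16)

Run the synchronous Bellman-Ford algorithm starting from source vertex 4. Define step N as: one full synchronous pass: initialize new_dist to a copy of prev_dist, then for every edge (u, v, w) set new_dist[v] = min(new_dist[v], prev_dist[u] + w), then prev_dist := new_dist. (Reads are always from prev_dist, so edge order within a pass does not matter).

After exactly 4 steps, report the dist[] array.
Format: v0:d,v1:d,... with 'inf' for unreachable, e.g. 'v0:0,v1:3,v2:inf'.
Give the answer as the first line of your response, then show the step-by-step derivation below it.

v0:23,v1:44,v2:inf,v3:inf,v4:0,v5:21,v6:9,v7:36,v8:28

step 1: dist = v0:inf,v1:inf,v2:inf,v3:inf,v4:0,v5:inf,v6:9,v7:inf,v8:inf
step 2: dist = v0:23,v1:inf,v2:inf,v3:inf,v4:0,v5:21,v6:9,v7:inf,v8:28
step 3: dist = v0:23,v1:44,v2:inf,v3:inf,v4:0,v5:21,v6:9,v7:36,v8:28
step 4: dist = v0:23,v1:44,v2:inf,v3:inf,v4:0,v5:21,v6:9,v7:36,v8:28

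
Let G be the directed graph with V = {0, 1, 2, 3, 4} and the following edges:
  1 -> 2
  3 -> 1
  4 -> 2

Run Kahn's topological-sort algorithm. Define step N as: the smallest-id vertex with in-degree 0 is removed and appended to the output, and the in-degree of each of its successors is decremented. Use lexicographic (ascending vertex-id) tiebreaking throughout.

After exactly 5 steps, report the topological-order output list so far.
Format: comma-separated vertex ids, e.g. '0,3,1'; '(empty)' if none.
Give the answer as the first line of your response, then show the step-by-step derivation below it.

0,3,1,4,2

step 1: output 0; order=[0]; indeg=(0,1,2,0,0)
step 2: output 3; order=[0,3]; indeg=(0,0,2,0,0)
step 3: output 1; order=[0,3,1]; indeg=(0,0,1,0,0)
step 4: output 4; order=[0,3,1,4]; indeg=(0,0,0,0,0)
step 5: output 2; order=[0,3,1,4,2]; indeg=(0,0,0,0,0)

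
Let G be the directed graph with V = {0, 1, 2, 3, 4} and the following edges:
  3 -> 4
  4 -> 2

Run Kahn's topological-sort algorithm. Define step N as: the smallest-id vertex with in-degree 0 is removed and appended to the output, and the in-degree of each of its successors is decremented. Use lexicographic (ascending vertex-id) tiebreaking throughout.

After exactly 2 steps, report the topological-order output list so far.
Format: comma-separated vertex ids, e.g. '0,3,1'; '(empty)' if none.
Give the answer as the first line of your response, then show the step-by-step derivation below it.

0,1

step 1: output 0; order=[0]; indeg=(0,0,1,0,1)
step 2: output 1; order=[0,1]; indeg=(0,0,1,0,1)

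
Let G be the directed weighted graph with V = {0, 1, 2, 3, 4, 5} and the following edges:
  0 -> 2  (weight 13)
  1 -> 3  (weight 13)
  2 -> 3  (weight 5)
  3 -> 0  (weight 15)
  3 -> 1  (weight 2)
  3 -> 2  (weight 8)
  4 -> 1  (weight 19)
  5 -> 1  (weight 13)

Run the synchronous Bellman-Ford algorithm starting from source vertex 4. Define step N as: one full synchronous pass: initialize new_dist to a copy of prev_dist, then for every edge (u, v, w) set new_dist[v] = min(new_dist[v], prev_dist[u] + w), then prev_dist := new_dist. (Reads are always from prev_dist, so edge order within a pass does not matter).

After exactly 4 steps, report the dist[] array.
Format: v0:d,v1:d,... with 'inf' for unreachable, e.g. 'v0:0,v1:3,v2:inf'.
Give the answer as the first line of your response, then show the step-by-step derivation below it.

v0:47,v1:19,v2:40,v3:32,v4:0,v5:inf

step 1: dist = v0:inf,v1:19,v2:inf,v3:inf,v4:0,v5:inf
step 2: dist = v0:inf,v1:19,v2:inf,v3:32,v4:0,v5:inf
step 3: dist = v0:47,v1:19,v2:40,v3:32,v4:0,v5:inf
step 4: dist = v0:47,v1:19,v2:40,v3:32,v4:0,v5:inf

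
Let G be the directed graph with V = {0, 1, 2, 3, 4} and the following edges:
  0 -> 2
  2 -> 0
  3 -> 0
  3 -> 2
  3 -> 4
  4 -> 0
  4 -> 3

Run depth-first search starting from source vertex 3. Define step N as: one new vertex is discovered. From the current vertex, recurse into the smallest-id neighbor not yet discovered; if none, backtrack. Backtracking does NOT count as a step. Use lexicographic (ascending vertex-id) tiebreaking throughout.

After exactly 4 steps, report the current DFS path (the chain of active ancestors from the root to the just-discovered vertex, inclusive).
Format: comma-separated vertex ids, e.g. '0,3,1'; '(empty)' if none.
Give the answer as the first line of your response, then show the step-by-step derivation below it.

3,4

step 1: discover 3; path=3; order=3
step 2: discover 0; path=3>0; order=3,0
step 3: discover 2; path=3>0>2; order=3,0,2
step 4: discover 4; path=3>4; order=3,0,2,4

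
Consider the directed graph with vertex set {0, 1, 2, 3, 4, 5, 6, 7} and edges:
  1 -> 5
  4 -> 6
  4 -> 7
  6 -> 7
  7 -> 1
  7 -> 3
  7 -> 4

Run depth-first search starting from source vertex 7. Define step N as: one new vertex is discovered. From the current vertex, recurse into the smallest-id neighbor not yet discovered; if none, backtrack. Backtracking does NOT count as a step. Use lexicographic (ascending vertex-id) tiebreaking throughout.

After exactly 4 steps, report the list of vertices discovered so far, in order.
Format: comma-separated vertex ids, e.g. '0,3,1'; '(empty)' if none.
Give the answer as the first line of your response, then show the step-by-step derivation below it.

7,1,5,3

step 1: discover 7; path=7; order=7
step 2: discover 1; path=7>1; order=7,1
step 3: discover 5; path=7>1>5; order=7,1,5
step 4: discover 3; path=7>3; order=7,1,5,3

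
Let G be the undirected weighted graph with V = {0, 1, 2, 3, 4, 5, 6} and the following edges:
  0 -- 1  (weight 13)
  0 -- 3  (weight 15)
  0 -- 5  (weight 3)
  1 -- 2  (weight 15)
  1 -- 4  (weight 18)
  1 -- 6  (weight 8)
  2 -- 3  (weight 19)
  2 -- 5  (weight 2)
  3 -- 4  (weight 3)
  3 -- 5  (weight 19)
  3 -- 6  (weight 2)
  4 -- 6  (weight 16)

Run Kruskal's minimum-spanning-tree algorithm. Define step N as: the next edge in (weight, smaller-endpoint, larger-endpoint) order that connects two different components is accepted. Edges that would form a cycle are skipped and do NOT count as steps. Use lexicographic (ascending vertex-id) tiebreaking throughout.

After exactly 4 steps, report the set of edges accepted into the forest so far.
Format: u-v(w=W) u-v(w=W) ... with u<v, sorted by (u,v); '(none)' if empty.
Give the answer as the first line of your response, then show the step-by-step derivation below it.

0-5(w=3) 2-5(w=2) 3-4(w=3) 3-6(w=2)

step 1: add edge 2-5 (w=2); MST = {2-5(w=2)}
step 2: add edge 3-6 (w=2); MST = {2-5(w=2) 3-6(w=2)}
step 3: add edge 0-5 (w=3); MST = {0-5(w=3) 2-5(w=2) 3-6(w=2)}
step 4: add edge 3-4 (w=3); MST = {0-5(w=3) 2-5(w=2) 3-4(w=3) 3-6(w=2)}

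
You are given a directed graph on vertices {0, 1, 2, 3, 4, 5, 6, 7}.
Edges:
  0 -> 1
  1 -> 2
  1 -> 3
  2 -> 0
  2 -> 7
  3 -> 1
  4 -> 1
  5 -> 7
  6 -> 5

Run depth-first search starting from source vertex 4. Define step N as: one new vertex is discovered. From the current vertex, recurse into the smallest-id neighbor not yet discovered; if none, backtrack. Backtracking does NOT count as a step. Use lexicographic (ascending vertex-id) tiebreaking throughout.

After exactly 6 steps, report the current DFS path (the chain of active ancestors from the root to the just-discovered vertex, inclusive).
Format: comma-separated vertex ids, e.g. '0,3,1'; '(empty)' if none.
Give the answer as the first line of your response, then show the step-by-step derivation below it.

4,1,3

step 1: discover 4; path=4; order=4
step 2: discover 1; path=4>1; order=4,1
step 3: discover 2; path=4>1>2; order=4,1,2
step 4: discover 0; path=4>1>2>0; order=4,1,2,0
step 5: discover 7; path=4>1>2>7; order=4,1,2,0,7
step 6: discover 3; path=4>1>3; order=4,1,2,0,7,3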